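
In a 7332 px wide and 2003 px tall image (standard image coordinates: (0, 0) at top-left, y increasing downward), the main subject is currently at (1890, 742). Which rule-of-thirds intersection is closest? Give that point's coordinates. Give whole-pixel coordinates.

(2444, 668)

Third lines: x ∈ {2444, 4888}, y ∈ {668, 1335}.
1890 is closer to x = 2444; 742 is closer to y = 668.
So the nearest intersection is the upper-left power point.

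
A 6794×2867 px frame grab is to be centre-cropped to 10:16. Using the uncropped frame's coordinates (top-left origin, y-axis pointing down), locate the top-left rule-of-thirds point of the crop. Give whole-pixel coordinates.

6794/2867 > 10/16, so the 10:16 crop keeps the full height 2867 and trims width to 2867 × 10/16 = 1791.88 px.
Left offset = (6794 − 1791.88)/2 = 2501.06 px; top offset = 0.
Top-left is one-third across and one-third down within the crop:
x = 2501.06 + 1 × 1791.88/3 ≈ 3098; y = 0.00 + 1 × 2867.00/3 ≈ 956.

(3098, 956)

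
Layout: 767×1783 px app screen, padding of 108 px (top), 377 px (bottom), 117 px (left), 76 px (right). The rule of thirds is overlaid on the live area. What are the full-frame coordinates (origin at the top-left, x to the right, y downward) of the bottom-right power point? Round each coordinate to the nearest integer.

x = 500 px, y = 973 px

Content width = 767 − 117 − 76 = 574 px; content height = 1783 − 108 − 377 = 1298 px.
Bottom-right is two-thirds across and two-thirds down within the live area.
x = 117 + 2 × 574/3 = 117 + 382.67 ≈ 500
y = 108 + 2 × 1298/3 = 108 + 865.33 ≈ 973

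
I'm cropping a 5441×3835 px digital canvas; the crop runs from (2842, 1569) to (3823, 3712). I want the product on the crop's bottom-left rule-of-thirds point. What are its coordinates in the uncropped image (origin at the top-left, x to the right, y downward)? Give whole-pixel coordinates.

x = 3169 px, y = 2998 px

Crop width = 3823 − 2842 = 981 px; one third is 327.00 px.
Crop height = 3712 − 1569 = 2143 px; one third is 714.33 px.
The bottom-left point is one-third across and two-thirds down within the crop:
x = 2842 + 1 × 327.00 ≈ 3169; y = 1569 + 2 × 714.33 ≈ 2998.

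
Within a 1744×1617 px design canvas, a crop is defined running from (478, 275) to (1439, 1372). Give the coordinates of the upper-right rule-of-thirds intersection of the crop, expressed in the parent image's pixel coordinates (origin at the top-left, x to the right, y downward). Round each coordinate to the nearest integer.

Crop width = 1439 − 478 = 961 px; one third is 320.33 px.
Crop height = 1372 − 275 = 1097 px; one third is 365.67 px.
The upper-right point is two-thirds across and one-third down within the crop:
x = 478 + 2 × 320.33 ≈ 1119; y = 275 + 1 × 365.67 ≈ 641.

(1119, 641)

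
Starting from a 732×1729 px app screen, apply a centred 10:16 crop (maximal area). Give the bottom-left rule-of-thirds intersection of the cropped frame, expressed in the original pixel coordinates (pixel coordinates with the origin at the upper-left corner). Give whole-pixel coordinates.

732/1729 < 10/16, so the 10:16 crop keeps the full width 732 and trims height to 732 × 16/10 = 1171.20 px.
Top offset = (1729 − 1171.20)/2 = 278.90 px; left offset = 0.
Bottom-left is one-third across and two-thirds down within the crop:
x = 0.00 + 1 × 732.00/3 ≈ 244; y = 278.90 + 2 × 1171.20/3 ≈ 1060.

(244, 1060)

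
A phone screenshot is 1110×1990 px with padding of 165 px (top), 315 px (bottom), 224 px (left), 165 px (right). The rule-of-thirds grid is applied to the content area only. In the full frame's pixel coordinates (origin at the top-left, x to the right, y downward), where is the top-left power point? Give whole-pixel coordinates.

(464, 668)

Content width = 1110 − 224 − 165 = 721 px; content height = 1990 − 165 − 315 = 1510 px.
Top-left is one-third across and one-third down within the content area.
x = 224 + 1 × 721/3 = 224 + 240.33 ≈ 464
y = 165 + 1 × 1510/3 = 165 + 503.33 ≈ 668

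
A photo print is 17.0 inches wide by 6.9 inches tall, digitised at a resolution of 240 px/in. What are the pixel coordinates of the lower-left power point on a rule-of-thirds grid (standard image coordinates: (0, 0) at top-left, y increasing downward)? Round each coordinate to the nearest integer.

In pixels the canvas is 17.0 × 240 = 4080 wide and 6.9 × 240 = 1656 tall.
The lower-left point is one-third across and two-thirds down:
x = 1 × 4080/3 ≈ 1360; y = 2 × 1656/3 ≈ 1104.

x = 1360 px, y = 1104 px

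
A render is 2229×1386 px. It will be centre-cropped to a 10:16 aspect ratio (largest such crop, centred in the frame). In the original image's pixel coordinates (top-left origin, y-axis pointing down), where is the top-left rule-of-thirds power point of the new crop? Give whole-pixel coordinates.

2229/1386 > 10/16, so the 10:16 crop keeps the full height 1386 and trims width to 1386 × 10/16 = 866.25 px.
Left offset = (2229 − 866.25)/2 = 681.38 px; top offset = 0.
Top-left is one-third across and one-third down within the crop:
x = 681.38 + 1 × 866.25/3 ≈ 970; y = 0.00 + 1 × 1386.00/3 ≈ 462.

(970, 462)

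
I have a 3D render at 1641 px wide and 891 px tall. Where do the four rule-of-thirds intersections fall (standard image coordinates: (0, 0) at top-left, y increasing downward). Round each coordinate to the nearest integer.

(547, 297), (1094, 297), (547, 594), (1094, 594)

One third of 1641 is 547; one third of 891 is 297.
Vertical third lines at x = 547 and x = 1094; horizontal third lines at y = 297 and y = 594.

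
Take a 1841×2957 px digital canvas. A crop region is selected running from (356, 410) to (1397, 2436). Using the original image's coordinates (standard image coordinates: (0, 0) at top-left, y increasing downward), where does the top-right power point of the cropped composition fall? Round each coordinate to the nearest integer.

x = 1050 px, y = 1085 px

Crop width = 1397 − 356 = 1041 px; one third is 347.00 px.
Crop height = 2436 − 410 = 2026 px; one third is 675.33 px.
The top-right point is two-thirds across and one-third down within the crop:
x = 356 + 2 × 347.00 ≈ 1050; y = 410 + 1 × 675.33 ≈ 1085.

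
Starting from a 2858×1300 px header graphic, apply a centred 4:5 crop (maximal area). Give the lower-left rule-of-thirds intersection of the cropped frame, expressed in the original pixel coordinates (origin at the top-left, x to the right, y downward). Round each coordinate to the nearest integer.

2858/1300 > 4/5, so the 4:5 crop keeps the full height 1300 and trims width to 1300 × 4/5 = 1040.00 px.
Left offset = (2858 − 1040.00)/2 = 909.00 px; top offset = 0.
Lower-left is one-third across and two-thirds down within the crop:
x = 909.00 + 1 × 1040.00/3 ≈ 1256; y = 0.00 + 2 × 1300.00/3 ≈ 867.

x = 1256 px, y = 867 px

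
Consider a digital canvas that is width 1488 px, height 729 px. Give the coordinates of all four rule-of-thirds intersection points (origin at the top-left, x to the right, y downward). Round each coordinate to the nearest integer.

One third of 1488 is 496; one third of 729 is 243.
Vertical third lines at x = 496 and x = 992; horizontal third lines at y = 243 and y = 486.

(496, 243), (992, 243), (496, 486), (992, 486)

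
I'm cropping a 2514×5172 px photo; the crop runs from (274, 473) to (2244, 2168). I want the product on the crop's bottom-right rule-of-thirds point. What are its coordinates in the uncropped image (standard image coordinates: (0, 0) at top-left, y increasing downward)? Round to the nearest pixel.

x = 1587 px, y = 1603 px

Crop width = 2244 − 274 = 1970 px; one third is 656.67 px.
Crop height = 2168 − 473 = 1695 px; one third is 565.00 px.
The bottom-right point is two-thirds across and two-thirds down within the crop:
x = 274 + 2 × 656.67 ≈ 1587; y = 473 + 2 × 565.00 ≈ 1603.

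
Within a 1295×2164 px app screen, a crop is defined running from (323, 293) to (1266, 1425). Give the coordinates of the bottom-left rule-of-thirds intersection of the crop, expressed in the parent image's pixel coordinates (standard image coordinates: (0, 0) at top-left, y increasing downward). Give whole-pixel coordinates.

x = 637 px, y = 1048 px

Crop width = 1266 − 323 = 943 px; one third is 314.33 px.
Crop height = 1425 − 293 = 1132 px; one third is 377.33 px.
The bottom-left point is one-third across and two-thirds down within the crop:
x = 323 + 1 × 314.33 ≈ 637; y = 293 + 2 × 377.33 ≈ 1048.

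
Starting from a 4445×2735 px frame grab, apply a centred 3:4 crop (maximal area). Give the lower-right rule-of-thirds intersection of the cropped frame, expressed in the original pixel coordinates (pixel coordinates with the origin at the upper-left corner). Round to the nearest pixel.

(2564, 1823)

4445/2735 > 3/4, so the 3:4 crop keeps the full height 2735 and trims width to 2735 × 3/4 = 2051.25 px.
Left offset = (4445 − 2051.25)/2 = 1196.88 px; top offset = 0.
Lower-right is two-thirds across and two-thirds down within the crop:
x = 1196.88 + 2 × 2051.25/3 ≈ 2564; y = 0.00 + 2 × 2735.00/3 ≈ 1823.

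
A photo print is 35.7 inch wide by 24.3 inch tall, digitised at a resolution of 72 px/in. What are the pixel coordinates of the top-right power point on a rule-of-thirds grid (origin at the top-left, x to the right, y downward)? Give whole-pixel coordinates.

x = 1714 px, y = 583 px

In pixels the canvas is 35.7 × 72 = 2570.4 wide and 24.3 × 72 = 1749.6 tall.
The top-right point is two-thirds across and one-third down:
x = 2 × 2570.4/3 ≈ 1714; y = 1 × 1749.6/3 ≈ 583.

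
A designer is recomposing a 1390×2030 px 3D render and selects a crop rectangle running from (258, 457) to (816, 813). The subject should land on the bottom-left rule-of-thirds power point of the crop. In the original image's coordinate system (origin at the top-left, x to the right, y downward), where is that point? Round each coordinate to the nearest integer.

Crop width = 816 − 258 = 558 px; one third is 186.00 px.
Crop height = 813 − 457 = 356 px; one third is 118.67 px.
The bottom-left point is one-third across and two-thirds down within the crop:
x = 258 + 1 × 186.00 ≈ 444; y = 457 + 2 × 118.67 ≈ 694.

x = 444 px, y = 694 px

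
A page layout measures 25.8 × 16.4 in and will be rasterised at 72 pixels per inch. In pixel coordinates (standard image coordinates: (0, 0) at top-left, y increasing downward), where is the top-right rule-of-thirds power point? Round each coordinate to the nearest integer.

(1238, 394)

In pixels the canvas is 25.8 × 72 = 1857.6 wide and 16.4 × 72 = 1180.8 tall.
The top-right point is two-thirds across and one-third down:
x = 2 × 1857.6/3 ≈ 1238; y = 1 × 1180.8/3 ≈ 394.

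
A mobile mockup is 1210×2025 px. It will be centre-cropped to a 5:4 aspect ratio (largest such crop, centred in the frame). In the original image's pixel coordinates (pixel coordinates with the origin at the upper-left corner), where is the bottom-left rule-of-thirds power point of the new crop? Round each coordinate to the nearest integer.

(403, 1174)

1210/2025 < 5/4, so the 5:4 crop keeps the full width 1210 and trims height to 1210 × 4/5 = 968.00 px.
Top offset = (2025 − 968.00)/2 = 528.50 px; left offset = 0.
Bottom-left is one-third across and two-thirds down within the crop:
x = 0.00 + 1 × 1210.00/3 ≈ 403; y = 528.50 + 2 × 968.00/3 ≈ 1174.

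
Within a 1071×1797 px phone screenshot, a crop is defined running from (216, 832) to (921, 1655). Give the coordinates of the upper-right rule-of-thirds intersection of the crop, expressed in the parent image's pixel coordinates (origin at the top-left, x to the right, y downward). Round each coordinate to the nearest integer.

Crop width = 921 − 216 = 705 px; one third is 235.00 px.
Crop height = 1655 − 832 = 823 px; one third is 274.33 px.
The upper-right point is two-thirds across and one-third down within the crop:
x = 216 + 2 × 235.00 ≈ 686; y = 832 + 1 × 274.33 ≈ 1106.

(686, 1106)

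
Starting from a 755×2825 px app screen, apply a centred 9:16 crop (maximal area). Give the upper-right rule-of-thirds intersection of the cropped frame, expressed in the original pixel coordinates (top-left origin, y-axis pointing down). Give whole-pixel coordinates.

755/2825 < 9/16, so the 9:16 crop keeps the full width 755 and trims height to 755 × 16/9 = 1342.22 px.
Top offset = (2825 − 1342.22)/2 = 741.39 px; left offset = 0.
Upper-right is two-thirds across and one-third down within the crop:
x = 0.00 + 2 × 755.00/3 ≈ 503; y = 741.39 + 1 × 1342.22/3 ≈ 1189.

x = 503 px, y = 1189 px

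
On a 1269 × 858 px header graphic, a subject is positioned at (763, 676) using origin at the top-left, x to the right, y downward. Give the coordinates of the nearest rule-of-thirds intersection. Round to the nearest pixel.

x = 846 px, y = 572 px

Third lines: x ∈ {423, 846}, y ∈ {286, 572}.
763 is closer to x = 846; 676 is closer to y = 572.
So the nearest intersection is the lower-right power point.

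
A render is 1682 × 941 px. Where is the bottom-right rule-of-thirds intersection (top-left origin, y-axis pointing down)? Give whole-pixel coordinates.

(1121, 627)

The bottom-right point sits two-thirds of the way across and two-thirds of the way down.
x = 2 × 1682/3 ≈ 1121; y = 2 × 941/3 ≈ 627.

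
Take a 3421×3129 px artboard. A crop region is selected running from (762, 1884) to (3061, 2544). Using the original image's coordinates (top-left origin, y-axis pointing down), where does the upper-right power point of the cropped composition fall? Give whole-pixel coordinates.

(2295, 2104)

Crop width = 3061 − 762 = 2299 px; one third is 766.33 px.
Crop height = 2544 − 1884 = 660 px; one third is 220.00 px.
The upper-right point is two-thirds across and one-third down within the crop:
x = 762 + 2 × 766.33 ≈ 2295; y = 1884 + 1 × 220.00 ≈ 2104.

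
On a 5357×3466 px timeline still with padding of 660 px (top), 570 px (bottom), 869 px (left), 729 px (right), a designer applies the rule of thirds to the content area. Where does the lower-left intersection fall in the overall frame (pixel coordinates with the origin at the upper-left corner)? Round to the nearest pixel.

(2122, 2151)

Content width = 5357 − 869 − 729 = 3759 px; content height = 3466 − 660 − 570 = 2236 px.
Lower-left is one-third across and two-thirds down within the content area.
x = 869 + 1 × 3759/3 = 869 + 1253.00 ≈ 2122
y = 660 + 2 × 2236/3 = 660 + 1490.67 ≈ 2151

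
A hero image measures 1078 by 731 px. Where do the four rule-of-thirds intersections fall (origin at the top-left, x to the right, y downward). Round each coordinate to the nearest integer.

(359, 244), (719, 244), (359, 487), (719, 487)

One third of 1078 is 359.33; one third of 731 is 243.67.
Vertical third lines at x = 359 and x = 719; horizontal third lines at y = 244 and y = 487.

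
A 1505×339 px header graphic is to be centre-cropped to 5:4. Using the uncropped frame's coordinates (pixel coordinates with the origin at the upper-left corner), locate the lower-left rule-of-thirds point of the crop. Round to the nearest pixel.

1505/339 > 5/4, so the 5:4 crop keeps the full height 339 and trims width to 339 × 5/4 = 423.75 px.
Left offset = (1505 − 423.75)/2 = 540.62 px; top offset = 0.
Lower-left is one-third across and two-thirds down within the crop:
x = 540.62 + 1 × 423.75/3 ≈ 682; y = 0.00 + 2 × 339.00/3 ≈ 226.

(682, 226)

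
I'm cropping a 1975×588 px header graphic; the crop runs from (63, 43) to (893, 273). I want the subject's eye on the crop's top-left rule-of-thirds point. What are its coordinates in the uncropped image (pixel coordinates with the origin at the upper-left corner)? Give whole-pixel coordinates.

x = 340 px, y = 120 px

Crop width = 893 − 63 = 830 px; one third is 276.67 px.
Crop height = 273 − 43 = 230 px; one third is 76.67 px.
The top-left point is one-third across and one-third down within the crop:
x = 63 + 1 × 276.67 ≈ 340; y = 43 + 1 × 76.67 ≈ 120.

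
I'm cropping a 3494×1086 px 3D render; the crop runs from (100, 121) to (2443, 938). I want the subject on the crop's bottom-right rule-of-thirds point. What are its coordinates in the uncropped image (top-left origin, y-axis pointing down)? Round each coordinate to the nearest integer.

(1662, 666)

Crop width = 2443 − 100 = 2343 px; one third is 781.00 px.
Crop height = 938 − 121 = 817 px; one third is 272.33 px.
The bottom-right point is two-thirds across and two-thirds down within the crop:
x = 100 + 2 × 781.00 ≈ 1662; y = 121 + 2 × 272.33 ≈ 666.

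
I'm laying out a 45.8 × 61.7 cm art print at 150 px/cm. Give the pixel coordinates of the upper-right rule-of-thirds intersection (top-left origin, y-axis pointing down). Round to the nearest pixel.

In pixels the canvas is 45.8 × 150 = 6870 wide and 61.7 × 150 = 9255 tall.
The upper-right point is two-thirds across and one-third down:
x = 2 × 6870/3 ≈ 4580; y = 1 × 9255/3 ≈ 3085.

x = 4580 px, y = 3085 px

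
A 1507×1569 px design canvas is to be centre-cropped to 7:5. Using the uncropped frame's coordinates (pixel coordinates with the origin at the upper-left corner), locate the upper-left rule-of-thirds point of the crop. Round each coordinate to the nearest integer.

x = 502 px, y = 605 px

1507/1569 < 7/5, so the 7:5 crop keeps the full width 1507 and trims height to 1507 × 5/7 = 1076.43 px.
Top offset = (1569 − 1076.43)/2 = 246.29 px; left offset = 0.
Upper-left is one-third across and one-third down within the crop:
x = 0.00 + 1 × 1507.00/3 ≈ 502; y = 246.29 + 1 × 1076.43/3 ≈ 605.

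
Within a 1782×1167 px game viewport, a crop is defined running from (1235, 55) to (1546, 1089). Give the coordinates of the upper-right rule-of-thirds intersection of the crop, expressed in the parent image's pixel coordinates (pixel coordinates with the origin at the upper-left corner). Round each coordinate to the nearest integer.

x = 1442 px, y = 400 px

Crop width = 1546 − 1235 = 311 px; one third is 103.67 px.
Crop height = 1089 − 55 = 1034 px; one third is 344.67 px.
The upper-right point is two-thirds across and one-third down within the crop:
x = 1235 + 2 × 103.67 ≈ 1442; y = 55 + 1 × 344.67 ≈ 400.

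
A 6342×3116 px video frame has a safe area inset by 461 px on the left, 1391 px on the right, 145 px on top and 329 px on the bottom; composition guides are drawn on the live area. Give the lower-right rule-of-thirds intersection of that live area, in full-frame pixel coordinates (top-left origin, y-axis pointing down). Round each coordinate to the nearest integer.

Content width = 6342 − 461 − 1391 = 4490 px; content height = 3116 − 145 − 329 = 2642 px.
Lower-right is two-thirds across and two-thirds down within the live area.
x = 461 + 2 × 4490/3 = 461 + 2993.33 ≈ 3454
y = 145 + 2 × 2642/3 = 145 + 1761.33 ≈ 1906

(3454, 1906)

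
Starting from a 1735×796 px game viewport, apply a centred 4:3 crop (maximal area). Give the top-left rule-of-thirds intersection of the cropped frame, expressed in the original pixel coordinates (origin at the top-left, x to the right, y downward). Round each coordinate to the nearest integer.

1735/796 > 4/3, so the 4:3 crop keeps the full height 796 and trims width to 796 × 4/3 = 1061.33 px.
Left offset = (1735 − 1061.33)/2 = 336.83 px; top offset = 0.
Top-left is one-third across and one-third down within the crop:
x = 336.83 + 1 × 1061.33/3 ≈ 691; y = 0.00 + 1 × 796.00/3 ≈ 265.

x = 691 px, y = 265 px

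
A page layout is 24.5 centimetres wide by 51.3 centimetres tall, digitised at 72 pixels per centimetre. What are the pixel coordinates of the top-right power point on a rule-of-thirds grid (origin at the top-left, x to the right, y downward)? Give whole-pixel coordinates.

x = 1176 px, y = 1231 px

In pixels the canvas is 24.5 × 72 = 1764 wide and 51.3 × 72 = 3693.6 tall.
The top-right point is two-thirds across and one-third down:
x = 2 × 1764/3 ≈ 1176; y = 1 × 3693.6/3 ≈ 1231.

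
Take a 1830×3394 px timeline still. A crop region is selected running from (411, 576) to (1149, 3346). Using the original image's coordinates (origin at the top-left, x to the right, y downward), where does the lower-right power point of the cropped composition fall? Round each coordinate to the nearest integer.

Crop width = 1149 − 411 = 738 px; one third is 246.00 px.
Crop height = 3346 − 576 = 2770 px; one third is 923.33 px.
The lower-right point is two-thirds across and two-thirds down within the crop:
x = 411 + 2 × 246.00 ≈ 903; y = 576 + 2 × 923.33 ≈ 2423.

(903, 2423)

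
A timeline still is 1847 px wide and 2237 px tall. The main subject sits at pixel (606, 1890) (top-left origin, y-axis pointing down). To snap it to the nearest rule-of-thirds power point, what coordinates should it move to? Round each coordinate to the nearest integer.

(616, 1491)

Third lines: x ∈ {616, 1231}, y ∈ {746, 1491}.
606 is closer to x = 616; 1890 is closer to y = 1491.
So the nearest intersection is the lower-left power point.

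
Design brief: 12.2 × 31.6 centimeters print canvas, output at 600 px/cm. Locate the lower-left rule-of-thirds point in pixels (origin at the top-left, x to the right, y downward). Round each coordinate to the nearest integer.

x = 2440 px, y = 12640 px

In pixels the canvas is 12.2 × 600 = 7320 wide and 31.6 × 600 = 18960 tall.
The lower-left point is one-third across and two-thirds down:
x = 1 × 7320/3 ≈ 2440; y = 2 × 18960/3 ≈ 12640.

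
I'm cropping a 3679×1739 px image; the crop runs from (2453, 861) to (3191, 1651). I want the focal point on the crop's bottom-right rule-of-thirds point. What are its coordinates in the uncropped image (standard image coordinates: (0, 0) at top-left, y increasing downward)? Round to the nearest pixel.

Crop width = 3191 − 2453 = 738 px; one third is 246.00 px.
Crop height = 1651 − 861 = 790 px; one third is 263.33 px.
The bottom-right point is two-thirds across and two-thirds down within the crop:
x = 2453 + 2 × 246.00 ≈ 2945; y = 861 + 2 × 263.33 ≈ 1388.

x = 2945 px, y = 1388 px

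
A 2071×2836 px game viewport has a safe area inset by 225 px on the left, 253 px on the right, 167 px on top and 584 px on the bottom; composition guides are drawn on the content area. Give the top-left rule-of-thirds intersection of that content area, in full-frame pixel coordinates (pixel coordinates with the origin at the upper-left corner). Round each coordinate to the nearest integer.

Content width = 2071 − 225 − 253 = 1593 px; content height = 2836 − 167 − 584 = 2085 px.
Top-left is one-third across and one-third down within the content area.
x = 225 + 1 × 1593/3 = 225 + 531.00 ≈ 756
y = 167 + 1 × 2085/3 = 167 + 695.00 ≈ 862

(756, 862)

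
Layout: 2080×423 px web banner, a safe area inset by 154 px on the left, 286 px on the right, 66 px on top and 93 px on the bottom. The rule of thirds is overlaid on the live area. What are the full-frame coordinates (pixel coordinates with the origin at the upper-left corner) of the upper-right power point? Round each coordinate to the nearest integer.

Content width = 2080 − 154 − 286 = 1640 px; content height = 423 − 66 − 93 = 264 px.
Upper-right is two-thirds across and one-third down within the live area.
x = 154 + 2 × 1640/3 = 154 + 1093.33 ≈ 1247
y = 66 + 1 × 264/3 = 66 + 88.00 ≈ 154

x = 1247 px, y = 154 px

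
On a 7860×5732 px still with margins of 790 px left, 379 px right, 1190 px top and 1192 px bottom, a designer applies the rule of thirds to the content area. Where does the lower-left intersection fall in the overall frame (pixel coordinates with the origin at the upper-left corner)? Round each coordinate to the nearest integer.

(3020, 3423)

Content width = 7860 − 790 − 379 = 6691 px; content height = 5732 − 1190 − 1192 = 3350 px.
Lower-left is one-third across and two-thirds down within the content area.
x = 790 + 1 × 6691/3 = 790 + 2230.33 ≈ 3020
y = 1190 + 2 × 3350/3 = 1190 + 2233.33 ≈ 3423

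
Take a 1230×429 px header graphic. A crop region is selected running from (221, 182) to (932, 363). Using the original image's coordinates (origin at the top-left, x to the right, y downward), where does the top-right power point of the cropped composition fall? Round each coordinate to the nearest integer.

(695, 242)

Crop width = 932 − 221 = 711 px; one third is 237.00 px.
Crop height = 363 − 182 = 181 px; one third is 60.33 px.
The top-right point is two-thirds across and one-third down within the crop:
x = 221 + 2 × 237.00 ≈ 695; y = 182 + 1 × 60.33 ≈ 242.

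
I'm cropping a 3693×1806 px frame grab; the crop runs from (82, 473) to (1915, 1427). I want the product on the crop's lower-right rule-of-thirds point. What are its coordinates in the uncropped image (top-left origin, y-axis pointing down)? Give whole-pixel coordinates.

Crop width = 1915 − 82 = 1833 px; one third is 611.00 px.
Crop height = 1427 − 473 = 954 px; one third is 318.00 px.
The lower-right point is two-thirds across and two-thirds down within the crop:
x = 82 + 2 × 611.00 ≈ 1304; y = 473 + 2 × 318.00 ≈ 1109.

x = 1304 px, y = 1109 px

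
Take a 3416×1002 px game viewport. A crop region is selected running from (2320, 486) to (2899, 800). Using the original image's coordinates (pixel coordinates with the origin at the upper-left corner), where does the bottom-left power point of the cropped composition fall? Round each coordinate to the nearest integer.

Crop width = 2899 − 2320 = 579 px; one third is 193.00 px.
Crop height = 800 − 486 = 314 px; one third is 104.67 px.
The bottom-left point is one-third across and two-thirds down within the crop:
x = 2320 + 1 × 193.00 ≈ 2513; y = 486 + 2 × 104.67 ≈ 695.

(2513, 695)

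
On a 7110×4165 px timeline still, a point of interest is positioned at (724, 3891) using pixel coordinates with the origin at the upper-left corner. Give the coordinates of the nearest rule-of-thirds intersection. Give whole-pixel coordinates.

Third lines: x ∈ {2370, 4740}, y ∈ {1388, 2777}.
724 is closer to x = 2370; 3891 is closer to y = 2777.
So the nearest intersection is the lower-left power point.

x = 2370 px, y = 2777 px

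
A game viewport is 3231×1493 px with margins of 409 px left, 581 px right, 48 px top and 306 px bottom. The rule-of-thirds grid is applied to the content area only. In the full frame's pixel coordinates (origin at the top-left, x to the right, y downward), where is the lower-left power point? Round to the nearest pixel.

Content width = 3231 − 409 − 581 = 2241 px; content height = 1493 − 48 − 306 = 1139 px.
Lower-left is one-third across and two-thirds down within the content area.
x = 409 + 1 × 2241/3 = 409 + 747.00 ≈ 1156
y = 48 + 2 × 1139/3 = 48 + 759.33 ≈ 807

x = 1156 px, y = 807 px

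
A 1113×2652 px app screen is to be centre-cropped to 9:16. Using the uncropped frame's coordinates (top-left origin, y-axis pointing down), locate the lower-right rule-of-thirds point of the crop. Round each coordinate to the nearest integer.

x = 742 px, y = 1656 px

1113/2652 < 9/16, so the 9:16 crop keeps the full width 1113 and trims height to 1113 × 16/9 = 1978.67 px.
Top offset = (2652 − 1978.67)/2 = 336.67 px; left offset = 0.
Lower-right is two-thirds across and two-thirds down within the crop:
x = 0.00 + 2 × 1113.00/3 ≈ 742; y = 336.67 + 2 × 1978.67/3 ≈ 1656.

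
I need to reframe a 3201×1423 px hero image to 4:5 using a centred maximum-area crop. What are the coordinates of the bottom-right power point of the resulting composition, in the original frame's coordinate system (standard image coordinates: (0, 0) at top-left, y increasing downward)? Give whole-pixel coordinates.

x = 1790 px, y = 949 px

3201/1423 > 4/5, so the 4:5 crop keeps the full height 1423 and trims width to 1423 × 4/5 = 1138.40 px.
Left offset = (3201 − 1138.40)/2 = 1031.30 px; top offset = 0.
Bottom-right is two-thirds across and two-thirds down within the crop:
x = 1031.30 + 2 × 1138.40/3 ≈ 1790; y = 0.00 + 2 × 1423.00/3 ≈ 949.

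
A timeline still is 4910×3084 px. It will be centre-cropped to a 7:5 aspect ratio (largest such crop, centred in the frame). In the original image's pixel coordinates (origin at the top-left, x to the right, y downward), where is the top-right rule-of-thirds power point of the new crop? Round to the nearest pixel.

x = 3175 px, y = 1028 px

4910/3084 > 7/5, so the 7:5 crop keeps the full height 3084 and trims width to 3084 × 7/5 = 4317.60 px.
Left offset = (4910 − 4317.60)/2 = 296.20 px; top offset = 0.
Top-right is two-thirds across and one-third down within the crop:
x = 296.20 + 2 × 4317.60/3 ≈ 3175; y = 0.00 + 1 × 3084.00/3 ≈ 1028.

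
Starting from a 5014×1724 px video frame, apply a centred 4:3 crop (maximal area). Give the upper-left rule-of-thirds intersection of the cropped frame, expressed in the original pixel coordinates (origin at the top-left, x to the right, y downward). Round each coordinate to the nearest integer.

(2124, 575)

5014/1724 > 4/3, so the 4:3 crop keeps the full height 1724 and trims width to 1724 × 4/3 = 2298.67 px.
Left offset = (5014 − 2298.67)/2 = 1357.67 px; top offset = 0.
Upper-left is one-third across and one-third down within the crop:
x = 1357.67 + 1 × 2298.67/3 ≈ 2124; y = 0.00 + 1 × 1724.00/3 ≈ 575.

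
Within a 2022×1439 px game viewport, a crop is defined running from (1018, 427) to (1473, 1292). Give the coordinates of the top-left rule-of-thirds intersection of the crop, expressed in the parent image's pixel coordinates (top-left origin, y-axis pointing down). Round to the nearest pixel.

Crop width = 1473 − 1018 = 455 px; one third is 151.67 px.
Crop height = 1292 − 427 = 865 px; one third is 288.33 px.
The top-left point is one-third across and one-third down within the crop:
x = 1018 + 1 × 151.67 ≈ 1170; y = 427 + 1 × 288.33 ≈ 715.

x = 1170 px, y = 715 px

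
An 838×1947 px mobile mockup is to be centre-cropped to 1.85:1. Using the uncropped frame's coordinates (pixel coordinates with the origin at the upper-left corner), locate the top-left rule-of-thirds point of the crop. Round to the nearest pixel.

838/1947 < 1.85/1, so the 1.85:1 crop keeps the full width 838 and trims height to 838 × 1/1.85 = 452.97 px.
Top offset = (1947 − 452.97)/2 = 747.01 px; left offset = 0.
Top-left is one-third across and one-third down within the crop:
x = 0.00 + 1 × 838.00/3 ≈ 279; y = 747.01 + 1 × 452.97/3 ≈ 898.

(279, 898)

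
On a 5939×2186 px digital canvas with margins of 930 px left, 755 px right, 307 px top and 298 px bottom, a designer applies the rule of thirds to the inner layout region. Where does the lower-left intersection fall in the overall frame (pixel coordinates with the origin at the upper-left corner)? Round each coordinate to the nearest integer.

Content width = 5939 − 930 − 755 = 4254 px; content height = 2186 − 307 − 298 = 1581 px.
Lower-left is one-third across and two-thirds down within the inner layout region.
x = 930 + 1 × 4254/3 = 930 + 1418.00 ≈ 2348
y = 307 + 2 × 1581/3 = 307 + 1054.00 ≈ 1361

x = 2348 px, y = 1361 px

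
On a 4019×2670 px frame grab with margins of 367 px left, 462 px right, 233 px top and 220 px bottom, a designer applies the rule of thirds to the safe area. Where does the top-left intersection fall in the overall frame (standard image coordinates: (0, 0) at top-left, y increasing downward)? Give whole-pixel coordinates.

Content width = 4019 − 367 − 462 = 3190 px; content height = 2670 − 233 − 220 = 2217 px.
Top-left is one-third across and one-third down within the safe area.
x = 367 + 1 × 3190/3 = 367 + 1063.33 ≈ 1430
y = 233 + 1 × 2217/3 = 233 + 739.00 ≈ 972

(1430, 972)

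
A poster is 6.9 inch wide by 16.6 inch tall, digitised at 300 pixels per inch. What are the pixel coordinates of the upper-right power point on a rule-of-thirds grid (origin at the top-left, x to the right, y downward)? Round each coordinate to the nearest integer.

In pixels the canvas is 6.9 × 300 = 2070 wide and 16.6 × 300 = 4980 tall.
The upper-right point is two-thirds across and one-third down:
x = 2 × 2070/3 ≈ 1380; y = 1 × 4980/3 ≈ 1660.

x = 1380 px, y = 1660 px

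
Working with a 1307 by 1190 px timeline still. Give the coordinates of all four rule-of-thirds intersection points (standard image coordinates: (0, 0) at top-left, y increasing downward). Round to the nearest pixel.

One third of 1307 is 435.67; one third of 1190 is 396.67.
Vertical third lines at x = 436 and x = 871; horizontal third lines at y = 397 and y = 793.

(436, 397), (871, 397), (436, 793), (871, 793)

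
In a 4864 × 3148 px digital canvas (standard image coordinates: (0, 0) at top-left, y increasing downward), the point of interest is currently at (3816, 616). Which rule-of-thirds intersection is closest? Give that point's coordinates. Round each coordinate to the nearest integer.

(3243, 1049)

Third lines: x ∈ {1621, 3243}, y ∈ {1049, 2099}.
3816 is closer to x = 3243; 616 is closer to y = 1049.
So the nearest intersection is the upper-right power point.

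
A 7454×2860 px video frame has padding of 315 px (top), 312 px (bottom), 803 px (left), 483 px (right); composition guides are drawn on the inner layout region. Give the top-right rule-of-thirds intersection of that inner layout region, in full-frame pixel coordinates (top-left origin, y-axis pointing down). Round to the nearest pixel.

x = 4915 px, y = 1059 px

Content width = 7454 − 803 − 483 = 6168 px; content height = 2860 − 315 − 312 = 2233 px.
Top-right is two-thirds across and one-third down within the inner layout region.
x = 803 + 2 × 6168/3 = 803 + 4112.00 ≈ 4915
y = 315 + 1 × 2233/3 = 315 + 744.33 ≈ 1059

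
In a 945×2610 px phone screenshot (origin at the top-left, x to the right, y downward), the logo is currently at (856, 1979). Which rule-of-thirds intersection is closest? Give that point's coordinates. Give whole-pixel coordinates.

x = 630 px, y = 1740 px

Third lines: x ∈ {315, 630}, y ∈ {870, 1740}.
856 is closer to x = 630; 1979 is closer to y = 1740.
So the nearest intersection is the lower-right power point.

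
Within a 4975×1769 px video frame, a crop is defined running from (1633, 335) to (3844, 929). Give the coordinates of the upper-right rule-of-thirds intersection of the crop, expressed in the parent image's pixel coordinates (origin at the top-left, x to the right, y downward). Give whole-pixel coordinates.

x = 3107 px, y = 533 px

Crop width = 3844 − 1633 = 2211 px; one third is 737.00 px.
Crop height = 929 − 335 = 594 px; one third is 198.00 px.
The upper-right point is two-thirds across and one-third down within the crop:
x = 1633 + 2 × 737.00 ≈ 3107; y = 335 + 1 × 198.00 ≈ 533.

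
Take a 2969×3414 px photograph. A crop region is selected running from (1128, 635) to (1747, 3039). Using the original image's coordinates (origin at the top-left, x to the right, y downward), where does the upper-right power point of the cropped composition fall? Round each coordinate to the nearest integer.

Crop width = 1747 − 1128 = 619 px; one third is 206.33 px.
Crop height = 3039 − 635 = 2404 px; one third is 801.33 px.
The upper-right point is two-thirds across and one-third down within the crop:
x = 1128 + 2 × 206.33 ≈ 1541; y = 635 + 1 × 801.33 ≈ 1436.

(1541, 1436)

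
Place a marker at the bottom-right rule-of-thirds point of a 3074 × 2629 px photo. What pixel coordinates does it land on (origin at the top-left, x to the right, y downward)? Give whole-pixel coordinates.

(2049, 1753)

The bottom-right point sits two-thirds of the way across and two-thirds of the way down.
x = 2 × 3074/3 ≈ 2049; y = 2 × 2629/3 ≈ 1753.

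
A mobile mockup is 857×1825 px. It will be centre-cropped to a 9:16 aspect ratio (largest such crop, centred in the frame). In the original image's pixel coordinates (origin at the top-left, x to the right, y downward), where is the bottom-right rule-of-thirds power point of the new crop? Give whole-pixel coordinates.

857/1825 < 9/16, so the 9:16 crop keeps the full width 857 and trims height to 857 × 16/9 = 1523.56 px.
Top offset = (1825 − 1523.56)/2 = 150.72 px; left offset = 0.
Bottom-right is two-thirds across and two-thirds down within the crop:
x = 0.00 + 2 × 857.00/3 ≈ 571; y = 150.72 + 2 × 1523.56/3 ≈ 1166.

(571, 1166)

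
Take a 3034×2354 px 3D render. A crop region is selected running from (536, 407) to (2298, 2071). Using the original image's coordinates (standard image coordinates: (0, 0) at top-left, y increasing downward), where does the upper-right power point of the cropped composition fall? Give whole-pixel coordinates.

x = 1711 px, y = 962 px

Crop width = 2298 − 536 = 1762 px; one third is 587.33 px.
Crop height = 2071 − 407 = 1664 px; one third is 554.67 px.
The upper-right point is two-thirds across and one-third down within the crop:
x = 536 + 2 × 587.33 ≈ 1711; y = 407 + 1 × 554.67 ≈ 962.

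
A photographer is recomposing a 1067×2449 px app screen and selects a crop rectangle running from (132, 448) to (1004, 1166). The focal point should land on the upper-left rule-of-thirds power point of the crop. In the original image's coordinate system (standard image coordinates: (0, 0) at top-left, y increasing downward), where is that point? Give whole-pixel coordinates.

Crop width = 1004 − 132 = 872 px; one third is 290.67 px.
Crop height = 1166 − 448 = 718 px; one third is 239.33 px.
The upper-left point is one-third across and one-third down within the crop:
x = 132 + 1 × 290.67 ≈ 423; y = 448 + 1 × 239.33 ≈ 687.

(423, 687)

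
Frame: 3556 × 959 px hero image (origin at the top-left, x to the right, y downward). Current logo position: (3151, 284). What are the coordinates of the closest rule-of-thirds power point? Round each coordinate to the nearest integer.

x = 2371 px, y = 320 px

Third lines: x ∈ {1185, 2371}, y ∈ {320, 639}.
3151 is closer to x = 2371; 284 is closer to y = 320.
So the nearest intersection is the upper-right power point.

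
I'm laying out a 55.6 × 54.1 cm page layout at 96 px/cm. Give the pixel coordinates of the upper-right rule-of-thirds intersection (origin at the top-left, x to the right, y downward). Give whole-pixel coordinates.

x = 3558 px, y = 1731 px

In pixels the canvas is 55.6 × 96 = 5337.6 wide and 54.1 × 96 = 5193.6 tall.
The upper-right point is two-thirds across and one-third down:
x = 2 × 5337.6/3 ≈ 3558; y = 1 × 5193.6/3 ≈ 1731.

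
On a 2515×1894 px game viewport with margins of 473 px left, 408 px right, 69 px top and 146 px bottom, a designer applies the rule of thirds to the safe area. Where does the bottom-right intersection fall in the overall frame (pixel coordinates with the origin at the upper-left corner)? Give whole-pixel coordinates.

(1562, 1188)

Content width = 2515 − 473 − 408 = 1634 px; content height = 1894 − 69 − 146 = 1679 px.
Bottom-right is two-thirds across and two-thirds down within the safe area.
x = 473 + 2 × 1634/3 = 473 + 1089.33 ≈ 1562
y = 69 + 2 × 1679/3 = 69 + 1119.33 ≈ 1188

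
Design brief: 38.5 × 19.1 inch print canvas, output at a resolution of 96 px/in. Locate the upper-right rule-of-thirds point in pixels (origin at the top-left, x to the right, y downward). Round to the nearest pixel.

x = 2464 px, y = 611 px

In pixels the canvas is 38.5 × 96 = 3696 wide and 19.1 × 96 = 1833.6 tall.
The upper-right point is two-thirds across and one-third down:
x = 2 × 3696/3 ≈ 2464; y = 1 × 1833.6/3 ≈ 611.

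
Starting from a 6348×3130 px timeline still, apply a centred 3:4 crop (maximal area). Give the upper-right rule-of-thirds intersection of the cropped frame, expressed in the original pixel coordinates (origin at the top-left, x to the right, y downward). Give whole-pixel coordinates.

x = 3565 px, y = 1043 px

6348/3130 > 3/4, so the 3:4 crop keeps the full height 3130 and trims width to 3130 × 3/4 = 2347.50 px.
Left offset = (6348 − 2347.50)/2 = 2000.25 px; top offset = 0.
Upper-right is two-thirds across and one-third down within the crop:
x = 2000.25 + 2 × 2347.50/3 ≈ 3565; y = 0.00 + 1 × 3130.00/3 ≈ 1043.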